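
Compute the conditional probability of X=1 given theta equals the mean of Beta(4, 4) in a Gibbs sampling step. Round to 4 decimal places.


Mean of Beta(4, 4) = 0.5
P(X=1 | theta=0.5) = 0.5

0.5


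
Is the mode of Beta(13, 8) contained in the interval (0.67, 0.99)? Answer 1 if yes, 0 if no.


Mode = (a-1)/(a+b-2) = 12/19 = 0.6316
Interval: (0.67, 0.99)
Contains mode? 0

0


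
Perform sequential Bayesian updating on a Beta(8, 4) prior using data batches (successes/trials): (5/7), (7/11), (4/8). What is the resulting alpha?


Accumulate successes: 16
Posterior alpha = prior alpha + sum of successes
= 8 + 16 = 24

24


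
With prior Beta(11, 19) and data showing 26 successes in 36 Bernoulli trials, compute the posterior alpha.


Conjugate update: alpha_posterior = alpha_prior + k
= 11 + 26 = 37

37


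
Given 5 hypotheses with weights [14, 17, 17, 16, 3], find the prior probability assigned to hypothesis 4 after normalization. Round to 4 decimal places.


To normalize, divide each weight by the sum of all weights.
Sum = 67
Prior(H4) = 16/67 = 0.2388

0.2388


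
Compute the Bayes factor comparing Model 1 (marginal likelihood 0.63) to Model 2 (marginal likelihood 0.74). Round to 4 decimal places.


BF12 = marginal likelihood of M1 / marginal likelihood of M2
= 0.63/0.74
= 0.8514

0.8514


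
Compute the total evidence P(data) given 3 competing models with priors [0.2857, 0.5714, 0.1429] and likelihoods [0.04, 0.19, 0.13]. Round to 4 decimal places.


Marginal likelihood = sum P(model_i) * P(data|model_i)
Model 1: 0.2857 * 0.04 = 0.0114
Model 2: 0.5714 * 0.19 = 0.1086
Model 3: 0.1429 * 0.13 = 0.0186
Total = 0.1386

0.1386


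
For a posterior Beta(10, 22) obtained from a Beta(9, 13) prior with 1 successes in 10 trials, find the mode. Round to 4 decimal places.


Mode = (alpha - 1) / (alpha + beta - 2)
= 9 / 30
= 0.3

0.3


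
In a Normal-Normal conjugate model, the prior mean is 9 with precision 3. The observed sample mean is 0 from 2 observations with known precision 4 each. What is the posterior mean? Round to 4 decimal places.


Posterior precision = tau0 + n*tau = 3 + 2*4 = 11
Posterior mean = (tau0*mu0 + n*tau*xbar) / posterior_precision
= (3*9 + 2*4*0) / 11
= 27 / 11 = 2.4545

2.4545


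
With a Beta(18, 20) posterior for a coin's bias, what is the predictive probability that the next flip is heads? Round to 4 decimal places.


The predictive probability equals the posterior mean.
P(next = heads) = alpha / (alpha + beta)
= 18 / 38 = 0.4737

0.4737


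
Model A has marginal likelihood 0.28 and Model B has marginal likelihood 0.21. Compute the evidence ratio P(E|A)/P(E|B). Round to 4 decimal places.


Evidence ratio = P(E|A) / P(E|B)
= 0.28 / 0.21
= 1.3333

1.3333


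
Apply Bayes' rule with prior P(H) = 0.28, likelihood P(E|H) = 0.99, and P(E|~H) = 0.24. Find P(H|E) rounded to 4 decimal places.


Step 1: Compute marginal P(E) = P(E|H)P(H) + P(E|~H)P(~H)
= 0.99*0.28 + 0.24*0.72 = 0.45
Step 2: P(H|E) = P(E|H)P(H)/P(E) = 0.2772/0.45
= 0.616

0.616


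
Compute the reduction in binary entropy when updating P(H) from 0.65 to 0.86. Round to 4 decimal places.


H_before = -p*log2(p) - (1-p)*log2(1-p) for p=0.65: 0.9341
H_after for p=0.86: 0.5842
Reduction = 0.9341 - 0.5842 = 0.3498

0.3498


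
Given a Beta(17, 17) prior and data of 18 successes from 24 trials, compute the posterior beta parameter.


Number of failures = 24 - 18 = 6
Posterior beta = 17 + 6 = 23

23


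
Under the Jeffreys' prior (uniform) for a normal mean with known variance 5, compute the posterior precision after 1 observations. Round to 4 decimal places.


Prior precision = 0 (flat prior).
Post. prec. = 0 + n/var = 1/5 = 0.2

0.2


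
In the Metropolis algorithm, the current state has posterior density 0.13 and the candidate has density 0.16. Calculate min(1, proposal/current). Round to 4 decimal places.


Ratio = 0.16/0.13 = 1.2308
Acceptance probability = min(1, 1.2308)
= 1.0

1.0


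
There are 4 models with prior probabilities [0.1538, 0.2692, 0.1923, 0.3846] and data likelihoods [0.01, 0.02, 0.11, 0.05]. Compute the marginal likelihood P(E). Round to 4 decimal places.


P(E) = sum over models of P(M_i) * P(E|M_i)
= 0.1538*0.01 + 0.2692*0.02 + 0.1923*0.11 + 0.3846*0.05
= 0.0473

0.0473


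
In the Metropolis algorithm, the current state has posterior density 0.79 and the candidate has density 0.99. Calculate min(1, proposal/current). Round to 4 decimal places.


Ratio = 0.99/0.79 = 1.2532
Acceptance probability = min(1, 1.2532)
= 1.0

1.0


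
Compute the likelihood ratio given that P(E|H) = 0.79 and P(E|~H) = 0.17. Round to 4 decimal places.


LR = P(E|H) / P(E|~H)
= 0.79 / 0.17 = 4.6471

4.6471


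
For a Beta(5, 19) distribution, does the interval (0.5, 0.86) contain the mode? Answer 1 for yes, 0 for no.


Mode of Beta(a,b) = (a-1)/(a+b-2)
= (5-1)/(5+19-2) = 0.1818
Check: 0.5 <= 0.1818 <= 0.86?
Result: 0

0


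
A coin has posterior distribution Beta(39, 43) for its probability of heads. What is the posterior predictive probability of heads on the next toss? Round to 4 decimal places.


Posterior predictive = E[theta] = alpha/(alpha+beta)
= 39/82
= 0.4756

0.4756


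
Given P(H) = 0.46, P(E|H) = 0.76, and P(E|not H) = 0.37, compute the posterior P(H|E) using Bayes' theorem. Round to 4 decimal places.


By Bayes' theorem: P(H|E) = P(E|H)*P(H) / P(E)
P(E) = P(E|H)*P(H) + P(E|not H)*P(not H)
P(E) = 0.76*0.46 + 0.37*0.54 = 0.5494
P(H|E) = 0.76*0.46 / 0.5494 = 0.6363

0.6363


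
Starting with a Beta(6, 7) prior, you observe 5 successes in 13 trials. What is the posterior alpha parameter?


For a Beta-Binomial conjugate model:
Posterior alpha = prior alpha + number of successes
= 6 + 5 = 11

11


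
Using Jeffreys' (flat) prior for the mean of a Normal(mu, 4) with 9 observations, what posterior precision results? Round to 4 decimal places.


Flat prior means prior precision is 0.
Posterior precision = n / sigma^2 = 9/4 = 2.25

2.25


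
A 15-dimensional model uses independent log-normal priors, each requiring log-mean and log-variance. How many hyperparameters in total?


Per parameter: 2 (log-mean and log-variance).
Total = 15 * 2 = 30

30


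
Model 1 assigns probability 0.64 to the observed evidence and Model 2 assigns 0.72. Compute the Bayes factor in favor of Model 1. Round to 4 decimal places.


BF = P(data|M1) / P(data|M2)
= 0.64 / 0.72 = 0.8889

0.8889


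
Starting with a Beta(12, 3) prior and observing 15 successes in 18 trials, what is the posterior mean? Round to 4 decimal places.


Posterior parameters: alpha = 12 + 15 = 27
beta = 3 + 3 = 6
Posterior mean = alpha / (alpha + beta) = 27 / 33
= 0.8182

0.8182


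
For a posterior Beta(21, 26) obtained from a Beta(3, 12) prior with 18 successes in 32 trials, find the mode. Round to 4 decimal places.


Mode = (alpha - 1) / (alpha + beta - 2)
= 20 / 45
= 0.4444

0.4444


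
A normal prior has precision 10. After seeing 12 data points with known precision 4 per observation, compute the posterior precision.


In the conjugate normal model, precisions add:
tau_posterior = tau_prior + n * tau_data
= 10 + 12*4 = 58

58


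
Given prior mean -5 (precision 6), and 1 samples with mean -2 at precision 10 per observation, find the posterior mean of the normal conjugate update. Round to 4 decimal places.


The posterior mean is a precision-weighted average of prior and data.
Post. prec. = 6 + 10 = 16
Post. mean = (-30 + -20)/16 = -50/16 = -3.125

-3.125


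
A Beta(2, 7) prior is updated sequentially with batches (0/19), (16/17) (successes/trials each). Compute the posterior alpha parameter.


Sequential conjugate updating is equivalent to a single batch update.
Total successes across all batches = 16
alpha_posterior = alpha_prior + total_successes = 2 + 16
= 18

18


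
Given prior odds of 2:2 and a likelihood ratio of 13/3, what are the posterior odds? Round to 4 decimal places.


Posterior odds = prior odds * LR
Prior odds = 2/2 = 1.0
LR = 13/3 = 4.3333
Posterior odds = 1.0 * 4.3333 = 4.3333

4.3333


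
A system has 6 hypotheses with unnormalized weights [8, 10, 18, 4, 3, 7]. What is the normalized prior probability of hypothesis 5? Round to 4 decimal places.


The normalized prior is the weight divided by the total.
Total weight = 50
P(H5) = 3 / 50 = 0.06

0.06


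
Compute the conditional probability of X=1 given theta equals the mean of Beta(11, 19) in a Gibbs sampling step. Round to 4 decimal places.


Mean of Beta(11, 19) = 0.3667
P(X=1 | theta=0.3667) = 0.3667

0.3667


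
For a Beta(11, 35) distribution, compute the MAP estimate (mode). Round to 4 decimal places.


MAP = mode = (a-1)/(a+b-2)
= (11-1)/(11+35-2)
= 10/44 = 0.2273

0.2273


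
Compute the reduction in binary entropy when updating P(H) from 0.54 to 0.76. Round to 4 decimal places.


H_before = -p*log2(p) - (1-p)*log2(1-p) for p=0.54: 0.9954
H_after for p=0.76: 0.795
Reduction = 0.9954 - 0.795 = 0.2003

0.2003


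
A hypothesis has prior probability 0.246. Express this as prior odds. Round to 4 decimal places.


Odds = P(H) / P(not H) = 0.246 / 0.754
= 0.3263

0.3263


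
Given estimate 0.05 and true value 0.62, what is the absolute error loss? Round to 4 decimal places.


Absolute error = |estimate - true|
= |-0.57| = 0.57

0.57


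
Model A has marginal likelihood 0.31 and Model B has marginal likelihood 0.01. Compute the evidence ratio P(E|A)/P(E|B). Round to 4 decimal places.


Evidence ratio = P(E|A) / P(E|B)
= 0.31 / 0.01
= 31.0

31.0


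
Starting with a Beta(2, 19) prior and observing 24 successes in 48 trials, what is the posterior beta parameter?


Posterior beta = prior beta + failures
Failures = 48 - 24 = 24
beta_post = 19 + 24 = 43

43


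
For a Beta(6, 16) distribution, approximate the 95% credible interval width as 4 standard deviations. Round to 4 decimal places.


Variance of Beta(a,b) = ab / ((a+b)^2 * (a+b+1))
= 6*16 / ((22)^2 * 23)
= 0.0086
SD = sqrt(0.0086) = 0.0929
Width = 4 * SD = 0.3715

0.3715


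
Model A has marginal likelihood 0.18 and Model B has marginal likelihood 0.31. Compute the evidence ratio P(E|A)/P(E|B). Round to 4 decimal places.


Evidence ratio = P(E|A) / P(E|B)
= 0.18 / 0.31
= 0.5806

0.5806


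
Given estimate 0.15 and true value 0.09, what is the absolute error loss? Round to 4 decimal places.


Absolute error = |estimate - true|
= |0.06| = 0.06

0.06


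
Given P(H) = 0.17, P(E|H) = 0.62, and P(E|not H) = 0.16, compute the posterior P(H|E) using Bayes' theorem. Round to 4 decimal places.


By Bayes' theorem: P(H|E) = P(E|H)*P(H) / P(E)
P(E) = P(E|H)*P(H) + P(E|not H)*P(not H)
P(E) = 0.62*0.17 + 0.16*0.83 = 0.2382
P(H|E) = 0.62*0.17 / 0.2382 = 0.4425

0.4425


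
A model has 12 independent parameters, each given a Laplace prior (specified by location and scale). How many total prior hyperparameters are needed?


Each Laplace prior needs 2 hyperparameters (location and scale).
Total = 2 * 12 = 24

24


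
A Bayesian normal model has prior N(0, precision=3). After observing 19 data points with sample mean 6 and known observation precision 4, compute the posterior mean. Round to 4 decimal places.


Posterior mean = (prior_precision * prior_mean + n * data_precision * data_mean) / (prior_precision + n * data_precision)
Numerator = 3*0 + 19*4*6 = 456
Denominator = 3 + 19*4 = 79
Posterior mean = 5.7722

5.7722


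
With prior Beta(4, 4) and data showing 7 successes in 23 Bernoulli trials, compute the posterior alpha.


Conjugate update: alpha_posterior = alpha_prior + k
= 4 + 7 = 11

11


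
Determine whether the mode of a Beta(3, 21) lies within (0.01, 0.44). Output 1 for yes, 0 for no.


First find the mode: (a-1)/(a+b-2) = 0.0909
Is 0.0909 in (0.01, 0.44)? 1

1


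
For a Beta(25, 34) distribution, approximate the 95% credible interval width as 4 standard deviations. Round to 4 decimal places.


Variance of Beta(a,b) = ab / ((a+b)^2 * (a+b+1))
= 25*34 / ((59)^2 * 60)
= 0.0041
SD = sqrt(0.0041) = 0.0638
Width = 4 * SD = 0.2552

0.2552


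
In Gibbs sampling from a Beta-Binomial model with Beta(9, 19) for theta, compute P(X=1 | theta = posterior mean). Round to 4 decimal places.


Posterior mean = alpha/(alpha+beta) = 9/28 = 0.3214
P(X=1|theta=mean) = theta = 0.3214

0.3214


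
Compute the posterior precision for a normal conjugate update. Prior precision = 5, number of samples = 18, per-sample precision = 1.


tau_post = tau_0 + n * tau
= 5 + 18 * 1 = 23

23


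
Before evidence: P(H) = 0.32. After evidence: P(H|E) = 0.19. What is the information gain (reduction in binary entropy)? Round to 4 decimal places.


Prior entropy = 0.9044
Posterior entropy = 0.7015
Information gain = 0.9044 - 0.7015 = 0.2029

0.2029


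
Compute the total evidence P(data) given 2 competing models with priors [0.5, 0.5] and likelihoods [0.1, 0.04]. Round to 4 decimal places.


Marginal likelihood = sum P(model_i) * P(data|model_i)
Model 1: 0.5 * 0.1 = 0.05
Model 2: 0.5 * 0.04 = 0.02
Total = 0.07

0.07


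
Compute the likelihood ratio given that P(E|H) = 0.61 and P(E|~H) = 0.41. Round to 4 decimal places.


LR = P(E|H) / P(E|~H)
= 0.61 / 0.41 = 1.4878

1.4878


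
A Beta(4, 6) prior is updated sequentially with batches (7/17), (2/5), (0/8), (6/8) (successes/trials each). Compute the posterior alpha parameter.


Sequential conjugate updating is equivalent to a single batch update.
Total successes across all batches = 15
alpha_posterior = alpha_prior + total_successes = 4 + 15
= 19

19


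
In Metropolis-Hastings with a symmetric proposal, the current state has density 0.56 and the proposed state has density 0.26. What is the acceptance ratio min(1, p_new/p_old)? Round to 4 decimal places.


Ratio = p_new / p_old = 0.26 / 0.56 = 0.4643
Acceptance = min(1, 0.4643) = 0.4643

0.4643


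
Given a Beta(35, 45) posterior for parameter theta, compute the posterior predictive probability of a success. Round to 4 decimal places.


For a Beta-Bernoulli model, the predictive probability is the mean:
P(success) = 35/(35+45) = 35/80 = 0.4375

0.4375


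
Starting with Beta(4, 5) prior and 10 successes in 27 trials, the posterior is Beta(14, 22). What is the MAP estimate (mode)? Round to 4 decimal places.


The mode of Beta(a, b) when a > 1 and b > 1 is (a-1)/(a+b-2)
= (14 - 1) / (14 + 22 - 2)
= 13 / 34
= 0.3824

0.3824


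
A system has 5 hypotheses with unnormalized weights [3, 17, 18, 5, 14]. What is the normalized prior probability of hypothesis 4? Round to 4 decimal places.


The normalized prior is the weight divided by the total.
Total weight = 57
P(H4) = 5 / 57 = 0.0877

0.0877


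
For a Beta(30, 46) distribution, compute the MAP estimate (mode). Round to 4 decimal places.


MAP = mode = (a-1)/(a+b-2)
= (30-1)/(30+46-2)
= 29/74 = 0.3919

0.3919


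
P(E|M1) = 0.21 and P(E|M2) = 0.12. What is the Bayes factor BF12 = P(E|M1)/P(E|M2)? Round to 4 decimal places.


Bayes factor BF12 = P(E|M1) / P(E|M2)
= 0.21 / 0.12
= 1.75

1.75


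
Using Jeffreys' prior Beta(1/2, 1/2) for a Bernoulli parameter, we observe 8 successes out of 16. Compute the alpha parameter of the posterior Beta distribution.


Conjugate update: Beta(0.5 + k, 0.5 + n - k).
k = 8, n - k = 8
Posterior alpha = 0.5 + k = 0.5 + 8 = 8.5

8.5


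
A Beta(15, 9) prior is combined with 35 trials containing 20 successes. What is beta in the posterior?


In conjugate updating:
beta_posterior = beta_prior + (n - k)
= 9 + (35 - 20)
= 9 + 15 = 24

24


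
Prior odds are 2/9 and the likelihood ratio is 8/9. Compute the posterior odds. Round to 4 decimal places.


Posterior odds = prior odds * likelihood ratio
= (2/9) * (8/9)
= 16 / 81
= 0.1975

0.1975


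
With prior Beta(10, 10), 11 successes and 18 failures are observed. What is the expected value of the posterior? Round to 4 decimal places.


Posterior = Beta(21, 28)
E[theta] = alpha/(alpha+beta)
= 21/49 = 0.4286

0.4286


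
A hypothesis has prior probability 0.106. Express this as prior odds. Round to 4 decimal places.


Odds = P(H) / P(not H) = 0.106 / 0.894
= 0.1186

0.1186


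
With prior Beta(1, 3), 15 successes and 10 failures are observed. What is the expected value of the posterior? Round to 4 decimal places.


Posterior = Beta(16, 13)
E[theta] = alpha/(alpha+beta)
= 16/29 = 0.5517

0.5517


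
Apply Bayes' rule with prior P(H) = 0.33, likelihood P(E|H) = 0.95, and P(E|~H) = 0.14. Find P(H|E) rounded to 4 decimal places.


Step 1: Compute marginal P(E) = P(E|H)P(H) + P(E|~H)P(~H)
= 0.95*0.33 + 0.14*0.67 = 0.4073
Step 2: P(H|E) = P(E|H)P(H)/P(E) = 0.3135/0.4073
= 0.7697

0.7697


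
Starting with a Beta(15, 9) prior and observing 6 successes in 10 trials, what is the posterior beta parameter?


Posterior beta = prior beta + failures
Failures = 10 - 6 = 4
beta_post = 9 + 4 = 13

13


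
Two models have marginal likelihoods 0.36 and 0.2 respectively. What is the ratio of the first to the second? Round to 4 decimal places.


Evidence ratio = 0.36 / 0.2
= 1.8

1.8


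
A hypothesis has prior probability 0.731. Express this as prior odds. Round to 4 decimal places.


Odds = P(H) / P(not H) = 0.731 / 0.269
= 2.7175

2.7175


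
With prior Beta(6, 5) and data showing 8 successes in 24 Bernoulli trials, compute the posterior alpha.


Conjugate update: alpha_posterior = alpha_prior + k
= 6 + 8 = 14

14


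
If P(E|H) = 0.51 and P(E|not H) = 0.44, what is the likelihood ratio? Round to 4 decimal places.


Likelihood ratio = P(E|H) / P(E|not H)
= 0.51 / 0.44
= 1.1591

1.1591


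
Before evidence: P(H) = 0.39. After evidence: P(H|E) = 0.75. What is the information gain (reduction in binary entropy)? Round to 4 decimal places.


Prior entropy = 0.9648
Posterior entropy = 0.8113
Information gain = 0.9648 - 0.8113 = 0.1535

0.1535


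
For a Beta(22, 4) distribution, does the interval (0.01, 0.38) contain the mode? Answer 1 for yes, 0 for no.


Mode of Beta(a,b) = (a-1)/(a+b-2)
= (22-1)/(22+4-2) = 0.875
Check: 0.01 <= 0.875 <= 0.38?
Result: 0

0


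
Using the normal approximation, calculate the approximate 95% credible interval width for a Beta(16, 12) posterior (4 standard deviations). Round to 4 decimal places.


Var(Beta) = 16*12/(28^2 * 29) = 0.0084
SD = 0.0919
Width ~ 4*SD = 0.3676

0.3676


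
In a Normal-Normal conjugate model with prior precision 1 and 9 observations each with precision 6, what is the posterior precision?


Posterior precision = prior precision + n * observation precision
= 1 + 9 * 6
= 1 + 54 = 55

55


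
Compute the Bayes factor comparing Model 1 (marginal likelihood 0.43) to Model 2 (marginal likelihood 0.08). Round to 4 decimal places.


BF12 = marginal likelihood of M1 / marginal likelihood of M2
= 0.43/0.08
= 5.375

5.375


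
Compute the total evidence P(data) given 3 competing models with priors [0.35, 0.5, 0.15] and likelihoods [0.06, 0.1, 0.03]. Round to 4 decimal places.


Marginal likelihood = sum P(model_i) * P(data|model_i)
Model 1: 0.35 * 0.06 = 0.021
Model 2: 0.5 * 0.1 = 0.05
Model 3: 0.15 * 0.03 = 0.0045
Total = 0.0755

0.0755


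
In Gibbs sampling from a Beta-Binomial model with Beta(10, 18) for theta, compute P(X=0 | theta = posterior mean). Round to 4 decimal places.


Posterior mean = alpha/(alpha+beta) = 10/28 = 0.3571
P(X=0|theta=mean) = 1 - theta = 0.6429

0.6429


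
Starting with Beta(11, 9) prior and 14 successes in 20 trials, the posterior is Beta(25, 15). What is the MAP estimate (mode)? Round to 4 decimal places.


The mode of Beta(a, b) when a > 1 and b > 1 is (a-1)/(a+b-2)
= (25 - 1) / (25 + 15 - 2)
= 24 / 38
= 0.6316

0.6316


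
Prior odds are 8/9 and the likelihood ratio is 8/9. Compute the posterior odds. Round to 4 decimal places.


Posterior odds = prior odds * likelihood ratio
= (8/9) * (8/9)
= 64 / 81
= 0.7901

0.7901


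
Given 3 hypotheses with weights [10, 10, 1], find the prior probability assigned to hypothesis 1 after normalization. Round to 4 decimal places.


To normalize, divide each weight by the sum of all weights.
Sum = 21
Prior(H1) = 10/21 = 0.4762

0.4762


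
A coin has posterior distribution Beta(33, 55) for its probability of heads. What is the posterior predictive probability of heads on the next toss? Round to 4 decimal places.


Posterior predictive = E[theta] = alpha/(alpha+beta)
= 33/88
= 0.375

0.375


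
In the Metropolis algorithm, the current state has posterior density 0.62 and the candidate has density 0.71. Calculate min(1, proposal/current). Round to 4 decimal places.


Ratio = 0.71/0.62 = 1.1452
Acceptance probability = min(1, 1.1452)
= 1.0

1.0


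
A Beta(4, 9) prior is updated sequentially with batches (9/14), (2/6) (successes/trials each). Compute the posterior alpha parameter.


Sequential conjugate updating is equivalent to a single batch update.
Total successes across all batches = 11
alpha_posterior = alpha_prior + total_successes = 4 + 11
= 15

15


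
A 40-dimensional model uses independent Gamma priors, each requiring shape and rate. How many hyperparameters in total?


Per parameter: 2 (shape and rate).
Total = 40 * 2 = 80

80


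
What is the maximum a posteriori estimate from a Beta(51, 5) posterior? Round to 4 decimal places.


The MAP estimate equals the mode of the distribution.
Mode of Beta(a,b) = (a-1)/(a+b-2)
= 50/54
= 0.9259

0.9259


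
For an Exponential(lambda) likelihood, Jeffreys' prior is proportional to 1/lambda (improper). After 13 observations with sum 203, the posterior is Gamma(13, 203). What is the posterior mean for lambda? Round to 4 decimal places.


Posterior = Gamma(n, sum_x) = Gamma(13, 203)
Posterior mean = shape/rate = 13/203
= 0.064

0.064


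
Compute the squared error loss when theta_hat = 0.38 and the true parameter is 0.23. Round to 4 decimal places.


L = (theta_hat - theta_true)^2
= (0.38 - 0.23)^2
= 0.15^2 = 0.0225

0.0225


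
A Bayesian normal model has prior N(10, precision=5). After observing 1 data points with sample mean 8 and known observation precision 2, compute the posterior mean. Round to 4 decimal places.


Posterior mean = (prior_precision * prior_mean + n * data_precision * data_mean) / (prior_precision + n * data_precision)
Numerator = 5*10 + 1*2*8 = 66
Denominator = 5 + 1*2 = 7
Posterior mean = 9.4286

9.4286


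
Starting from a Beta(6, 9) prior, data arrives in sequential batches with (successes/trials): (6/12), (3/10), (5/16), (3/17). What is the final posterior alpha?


In sequential Bayesian updating, we sum all successes.
Total successes = 17
Final alpha = 6 + 17 = 23

23


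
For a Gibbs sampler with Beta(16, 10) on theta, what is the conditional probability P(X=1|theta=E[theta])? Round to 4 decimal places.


E[theta] = 16/(16+10) = 0.6154
P(X=1|theta) = theta = 0.6154

0.6154


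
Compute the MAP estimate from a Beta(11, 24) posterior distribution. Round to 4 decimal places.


MAP = mode of Beta distribution
= (alpha - 1)/(alpha + beta - 2)
= (11-1)/(11+24-2)
= 10/33 = 0.303

0.303


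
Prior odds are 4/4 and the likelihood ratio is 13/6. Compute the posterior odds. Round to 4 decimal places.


Posterior odds = prior odds * likelihood ratio
= (4/4) * (13/6)
= 52 / 24
= 2.1667

2.1667


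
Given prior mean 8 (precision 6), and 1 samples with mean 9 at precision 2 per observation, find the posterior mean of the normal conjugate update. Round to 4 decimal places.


The posterior mean is a precision-weighted average of prior and data.
Post. prec. = 6 + 2 = 8
Post. mean = (48 + 18)/8 = 66/8 = 8.25

8.25


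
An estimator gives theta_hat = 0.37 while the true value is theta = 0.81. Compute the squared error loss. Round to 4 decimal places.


The squared error loss is (theta_hat - theta)^2
= (0.37 - 0.81)^2
= (-0.44)^2 = 0.1936

0.1936


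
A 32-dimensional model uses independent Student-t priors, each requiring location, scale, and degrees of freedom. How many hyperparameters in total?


Per parameter: 3 (location, scale, and degrees of freedom).
Total = 32 * 3 = 96

96


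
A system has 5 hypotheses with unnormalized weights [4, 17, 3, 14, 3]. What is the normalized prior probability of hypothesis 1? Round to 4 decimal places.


The normalized prior is the weight divided by the total.
Total weight = 41
P(H1) = 4 / 41 = 0.0976

0.0976


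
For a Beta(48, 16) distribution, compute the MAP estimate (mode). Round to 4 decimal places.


MAP = mode = (a-1)/(a+b-2)
= (48-1)/(48+16-2)
= 47/62 = 0.7581

0.7581


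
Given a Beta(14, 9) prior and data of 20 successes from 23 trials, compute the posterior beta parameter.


Number of failures = 23 - 20 = 3
Posterior beta = 9 + 3 = 12

12


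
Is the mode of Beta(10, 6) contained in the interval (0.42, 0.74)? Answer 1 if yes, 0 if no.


Mode = (a-1)/(a+b-2) = 9/14 = 0.6429
Interval: (0.42, 0.74)
Contains mode? 1

1


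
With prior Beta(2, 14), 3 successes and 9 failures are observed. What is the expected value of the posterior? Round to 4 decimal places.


Posterior = Beta(5, 23)
E[theta] = alpha/(alpha+beta)
= 5/28 = 0.1786

0.1786


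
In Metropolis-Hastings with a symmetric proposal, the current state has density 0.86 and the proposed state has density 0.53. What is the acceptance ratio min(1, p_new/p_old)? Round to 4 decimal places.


Ratio = p_new / p_old = 0.53 / 0.86 = 0.6163
Acceptance = min(1, 0.6163) = 0.6163

0.6163


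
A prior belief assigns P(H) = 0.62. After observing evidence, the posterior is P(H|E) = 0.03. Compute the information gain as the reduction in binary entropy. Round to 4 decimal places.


H(prior) = -0.62*log2(0.62) - 0.38*log2(0.38)
= 0.958
H(post) = -0.03*log2(0.03) - 0.97*log2(0.97)
= 0.1944
IG = 0.958 - 0.1944 = 0.7637

0.7637


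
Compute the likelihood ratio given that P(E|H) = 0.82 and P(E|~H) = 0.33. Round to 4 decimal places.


LR = P(E|H) / P(E|~H)
= 0.82 / 0.33 = 2.4848

2.4848


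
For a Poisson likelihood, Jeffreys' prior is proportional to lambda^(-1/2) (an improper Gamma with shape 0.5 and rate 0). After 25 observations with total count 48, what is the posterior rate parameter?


Jeffreys' prior for Poisson is proportional to lambda^(-1/2).
Posterior is Gamma(0.5 + S, 0 + n) = Gamma(0.5 + 48, 25).
Posterior rate = 0 + n = 25

25.0


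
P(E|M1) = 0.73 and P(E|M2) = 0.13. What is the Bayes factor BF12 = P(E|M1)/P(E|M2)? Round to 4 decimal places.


Bayes factor BF12 = P(E|M1) / P(E|M2)
= 0.73 / 0.13
= 5.6154

5.6154


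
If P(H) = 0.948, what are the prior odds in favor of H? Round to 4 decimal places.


Prior odds = P(H) / (1 - P(H))
= 0.948 / 0.052
= 18.2308

18.2308


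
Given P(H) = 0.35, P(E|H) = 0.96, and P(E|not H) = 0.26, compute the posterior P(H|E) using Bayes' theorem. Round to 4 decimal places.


By Bayes' theorem: P(H|E) = P(E|H)*P(H) / P(E)
P(E) = P(E|H)*P(H) + P(E|not H)*P(not H)
P(E) = 0.96*0.35 + 0.26*0.65 = 0.505
P(H|E) = 0.96*0.35 / 0.505 = 0.6653

0.6653


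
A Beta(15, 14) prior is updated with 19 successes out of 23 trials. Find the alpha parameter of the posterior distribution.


In the Beta-Binomial conjugate update:
alpha_post = alpha_prior + successes
= 15 + 19
= 34

34


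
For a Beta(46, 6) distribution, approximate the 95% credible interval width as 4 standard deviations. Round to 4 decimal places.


Variance of Beta(a,b) = ab / ((a+b)^2 * (a+b+1))
= 46*6 / ((52)^2 * 53)
= 0.0019
SD = sqrt(0.0019) = 0.0439
Width = 4 * SD = 0.1755

0.1755


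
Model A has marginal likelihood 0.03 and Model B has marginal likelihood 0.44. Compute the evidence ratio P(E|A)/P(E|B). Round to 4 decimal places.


Evidence ratio = P(E|A) / P(E|B)
= 0.03 / 0.44
= 0.0682

0.0682


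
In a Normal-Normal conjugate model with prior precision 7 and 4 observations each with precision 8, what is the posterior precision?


Posterior precision = prior precision + n * observation precision
= 7 + 4 * 8
= 7 + 32 = 39

39


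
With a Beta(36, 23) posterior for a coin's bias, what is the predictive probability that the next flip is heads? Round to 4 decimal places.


The predictive probability equals the posterior mean.
P(next = heads) = alpha / (alpha + beta)
= 36 / 59 = 0.6102

0.6102


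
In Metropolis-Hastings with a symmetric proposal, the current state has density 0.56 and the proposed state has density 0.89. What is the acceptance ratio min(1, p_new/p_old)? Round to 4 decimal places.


Ratio = p_new / p_old = 0.89 / 0.56 = 1.5893
Acceptance = min(1, 1.5893) = 1.0

1.0


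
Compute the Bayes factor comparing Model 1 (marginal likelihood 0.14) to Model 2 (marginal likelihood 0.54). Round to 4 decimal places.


BF12 = marginal likelihood of M1 / marginal likelihood of M2
= 0.14/0.54
= 0.2593

0.2593


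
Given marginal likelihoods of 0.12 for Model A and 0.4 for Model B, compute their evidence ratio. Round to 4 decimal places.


Ratio = ML(A) / ML(B) = 0.12/0.4
= 0.3

0.3


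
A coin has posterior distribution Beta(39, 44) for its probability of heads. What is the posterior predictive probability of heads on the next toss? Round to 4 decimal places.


Posterior predictive = E[theta] = alpha/(alpha+beta)
= 39/83
= 0.4699

0.4699


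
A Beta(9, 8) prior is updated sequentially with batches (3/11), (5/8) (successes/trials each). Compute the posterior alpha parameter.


Sequential conjugate updating is equivalent to a single batch update.
Total successes across all batches = 8
alpha_posterior = alpha_prior + total_successes = 9 + 8
= 17

17


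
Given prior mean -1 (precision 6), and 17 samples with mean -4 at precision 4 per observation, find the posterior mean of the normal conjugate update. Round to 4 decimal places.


The posterior mean is a precision-weighted average of prior and data.
Post. prec. = 6 + 68 = 74
Post. mean = (-6 + -272)/74 = -278/74 = -3.7568

-3.7568


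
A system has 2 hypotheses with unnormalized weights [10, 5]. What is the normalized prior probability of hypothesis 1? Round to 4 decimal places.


The normalized prior is the weight divided by the total.
Total weight = 15
P(H1) = 10 / 15 = 0.6667

0.6667


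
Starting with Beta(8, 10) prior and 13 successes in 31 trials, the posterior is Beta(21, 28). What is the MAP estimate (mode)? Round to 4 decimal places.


The mode of Beta(a, b) when a > 1 and b > 1 is (a-1)/(a+b-2)
= (21 - 1) / (21 + 28 - 2)
= 20 / 47
= 0.4255

0.4255


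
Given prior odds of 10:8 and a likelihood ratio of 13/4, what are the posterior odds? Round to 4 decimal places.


Posterior odds = prior odds * LR
Prior odds = 10/8 = 1.25
LR = 13/4 = 3.25
Posterior odds = 1.25 * 3.25 = 4.0625

4.0625


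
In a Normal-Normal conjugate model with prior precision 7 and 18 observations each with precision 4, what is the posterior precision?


Posterior precision = prior precision + n * observation precision
= 7 + 18 * 4
= 7 + 72 = 79

79


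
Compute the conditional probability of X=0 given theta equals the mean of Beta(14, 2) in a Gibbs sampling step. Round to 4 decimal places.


Mean of Beta(14, 2) = 0.875
P(X=0 | theta=0.875) = 0.125

0.125


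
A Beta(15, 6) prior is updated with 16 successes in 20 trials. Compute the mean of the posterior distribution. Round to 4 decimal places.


After update: Beta(31, 10)
Mean = 31 / (31 + 10) = 31 / 41
= 0.7561

0.7561


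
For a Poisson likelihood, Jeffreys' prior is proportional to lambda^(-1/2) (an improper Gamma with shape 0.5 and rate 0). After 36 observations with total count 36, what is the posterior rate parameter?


Jeffreys' prior for Poisson is proportional to lambda^(-1/2).
Posterior is Gamma(0.5 + S, 0 + n) = Gamma(0.5 + 36, 36).
Posterior rate = 0 + n = 36

36.0


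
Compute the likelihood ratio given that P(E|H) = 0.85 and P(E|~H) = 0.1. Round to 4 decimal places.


LR = P(E|H) / P(E|~H)
= 0.85 / 0.1 = 8.5

8.5


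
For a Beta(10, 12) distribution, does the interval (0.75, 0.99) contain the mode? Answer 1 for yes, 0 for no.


Mode of Beta(a,b) = (a-1)/(a+b-2)
= (10-1)/(10+12-2) = 0.45
Check: 0.75 <= 0.45 <= 0.99?
Result: 0

0


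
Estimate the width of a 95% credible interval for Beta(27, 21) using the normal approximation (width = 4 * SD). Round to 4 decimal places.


For Beta(a,b): Var = ab/((a+b)^2(a+b+1))
Var = 0.005, SD = 0.0709
Approximate 95% CI width = 4 * 0.0709 = 0.2835

0.2835


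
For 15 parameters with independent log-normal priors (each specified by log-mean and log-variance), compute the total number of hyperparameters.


A log-normal prior has 2 hyperparameters per parameter.
Total = 15 * 2 = 30

30


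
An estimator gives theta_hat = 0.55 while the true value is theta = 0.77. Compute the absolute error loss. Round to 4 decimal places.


The absolute error loss is |theta_hat - theta|
= |0.55 - 0.77|
= 0.22

0.22


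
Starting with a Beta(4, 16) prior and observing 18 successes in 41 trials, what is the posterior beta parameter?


Posterior beta = prior beta + failures
Failures = 41 - 18 = 23
beta_post = 16 + 23 = 39

39


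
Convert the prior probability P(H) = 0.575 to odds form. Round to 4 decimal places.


P(not H) = 1 - 0.575 = 0.425
Odds = 0.575 / 0.425 = 1.3529

1.3529


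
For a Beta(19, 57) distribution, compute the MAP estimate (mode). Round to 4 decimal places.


MAP = mode = (a-1)/(a+b-2)
= (19-1)/(19+57-2)
= 18/74 = 0.2432

0.2432


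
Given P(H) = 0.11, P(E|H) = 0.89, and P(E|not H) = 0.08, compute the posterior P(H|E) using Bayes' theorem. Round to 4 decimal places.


By Bayes' theorem: P(H|E) = P(E|H)*P(H) / P(E)
P(E) = P(E|H)*P(H) + P(E|not H)*P(not H)
P(E) = 0.89*0.11 + 0.08*0.89 = 0.1691
P(H|E) = 0.89*0.11 / 0.1691 = 0.5789

0.5789


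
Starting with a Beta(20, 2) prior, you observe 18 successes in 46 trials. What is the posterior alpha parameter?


For a Beta-Binomial conjugate model:
Posterior alpha = prior alpha + number of successes
= 20 + 18 = 38

38


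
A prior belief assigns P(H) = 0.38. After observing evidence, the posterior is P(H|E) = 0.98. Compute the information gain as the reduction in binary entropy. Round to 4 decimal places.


H(prior) = -0.38*log2(0.38) - 0.62*log2(0.62)
= 0.958
H(post) = -0.98*log2(0.98) - 0.02*log2(0.02)
= 0.1414
IG = 0.958 - 0.1414 = 0.8166

0.8166


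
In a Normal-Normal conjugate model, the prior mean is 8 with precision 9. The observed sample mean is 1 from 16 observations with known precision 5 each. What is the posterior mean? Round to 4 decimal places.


Posterior precision = tau0 + n*tau = 9 + 16*5 = 89
Posterior mean = (tau0*mu0 + n*tau*xbar) / posterior_precision
= (9*8 + 16*5*1) / 89
= 152 / 89 = 1.7079

1.7079


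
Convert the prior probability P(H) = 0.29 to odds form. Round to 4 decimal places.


P(not H) = 1 - 0.29 = 0.71
Odds = 0.29 / 0.71 = 0.4085

0.4085


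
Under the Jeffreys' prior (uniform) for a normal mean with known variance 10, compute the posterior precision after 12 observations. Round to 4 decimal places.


Prior precision = 0 (flat prior).
Post. prec. = 0 + n/var = 12/10 = 1.2

1.2


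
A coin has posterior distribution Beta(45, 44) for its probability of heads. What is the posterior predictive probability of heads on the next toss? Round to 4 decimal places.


Posterior predictive = E[theta] = alpha/(alpha+beta)
= 45/89
= 0.5056

0.5056


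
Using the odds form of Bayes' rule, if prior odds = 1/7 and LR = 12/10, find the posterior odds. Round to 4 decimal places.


Bayes' rule in odds form: posterior odds = prior odds * LR
= (1 * 12) / (7 * 10)
= 12/70 = 0.1714

0.1714


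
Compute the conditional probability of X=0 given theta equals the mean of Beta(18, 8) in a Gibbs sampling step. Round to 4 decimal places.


Mean of Beta(18, 8) = 0.6923
P(X=0 | theta=0.6923) = 0.3077

0.3077


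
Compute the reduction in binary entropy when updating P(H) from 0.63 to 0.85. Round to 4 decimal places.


H_before = -p*log2(p) - (1-p)*log2(1-p) for p=0.63: 0.9507
H_after for p=0.85: 0.6098
Reduction = 0.9507 - 0.6098 = 0.3408

0.3408


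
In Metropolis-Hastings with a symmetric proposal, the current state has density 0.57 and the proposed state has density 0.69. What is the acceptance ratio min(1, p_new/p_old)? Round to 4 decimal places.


Ratio = p_new / p_old = 0.69 / 0.57 = 1.2105
Acceptance = min(1, 1.2105) = 1.0

1.0


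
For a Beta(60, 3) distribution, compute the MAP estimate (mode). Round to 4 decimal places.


MAP = mode = (a-1)/(a+b-2)
= (60-1)/(60+3-2)
= 59/61 = 0.9672

0.9672


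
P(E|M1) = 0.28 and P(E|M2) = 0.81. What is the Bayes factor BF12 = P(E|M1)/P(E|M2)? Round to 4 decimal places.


Bayes factor BF12 = P(E|M1) / P(E|M2)
= 0.28 / 0.81
= 0.3457

0.3457


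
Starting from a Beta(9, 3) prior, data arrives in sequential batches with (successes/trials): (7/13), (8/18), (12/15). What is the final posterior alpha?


In sequential Bayesian updating, we sum all successes.
Total successes = 27
Final alpha = 9 + 27 = 36

36


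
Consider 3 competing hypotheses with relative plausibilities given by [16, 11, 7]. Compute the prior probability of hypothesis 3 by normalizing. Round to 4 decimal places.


Sum of weights = 16 + 11 + 7 = 34
Normalized prior for H3 = 7 / 34
= 0.2059

0.2059


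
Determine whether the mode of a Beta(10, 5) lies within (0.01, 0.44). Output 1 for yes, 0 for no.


First find the mode: (a-1)/(a+b-2) = 0.6923
Is 0.6923 in (0.01, 0.44)? 0

0


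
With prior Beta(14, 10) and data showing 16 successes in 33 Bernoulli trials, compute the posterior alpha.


Conjugate update: alpha_posterior = alpha_prior + k
= 14 + 16 = 30

30


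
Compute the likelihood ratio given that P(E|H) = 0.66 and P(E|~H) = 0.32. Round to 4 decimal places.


LR = P(E|H) / P(E|~H)
= 0.66 / 0.32 = 2.0625

2.0625


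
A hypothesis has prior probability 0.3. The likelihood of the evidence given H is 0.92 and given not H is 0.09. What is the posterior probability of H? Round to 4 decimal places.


Using Bayes' theorem:
P(E) = 0.3 * 0.92 + 0.7 * 0.09
P(E) = 0.339
P(H|E) = (0.3 * 0.92) / 0.339 = 0.8142

0.8142


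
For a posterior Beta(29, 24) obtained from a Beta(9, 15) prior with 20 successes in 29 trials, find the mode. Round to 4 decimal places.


Mode = (alpha - 1) / (alpha + beta - 2)
= 28 / 51
= 0.549

0.549


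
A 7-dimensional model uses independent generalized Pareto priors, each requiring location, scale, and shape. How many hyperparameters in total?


Per parameter: 3 (location, scale, and shape).
Total = 7 * 3 = 21

21


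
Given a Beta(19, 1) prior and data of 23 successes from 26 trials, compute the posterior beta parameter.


Number of failures = 26 - 23 = 3
Posterior beta = 1 + 3 = 4

4


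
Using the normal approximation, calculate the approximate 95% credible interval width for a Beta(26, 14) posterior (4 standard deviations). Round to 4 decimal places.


Var(Beta) = 26*14/(40^2 * 41) = 0.0055
SD = 0.0745
Width ~ 4*SD = 0.298

0.298


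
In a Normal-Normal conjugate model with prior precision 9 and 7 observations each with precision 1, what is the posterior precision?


Posterior precision = prior precision + n * observation precision
= 9 + 7 * 1
= 9 + 7 = 16

16


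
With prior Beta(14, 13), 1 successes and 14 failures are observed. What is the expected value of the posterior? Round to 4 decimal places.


Posterior = Beta(15, 27)
E[theta] = alpha/(alpha+beta)
= 15/42 = 0.3571

0.3571


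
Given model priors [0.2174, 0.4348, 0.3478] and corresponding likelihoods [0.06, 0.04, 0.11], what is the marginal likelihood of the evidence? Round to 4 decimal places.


P(E) = sum_i P(M_i) P(E|M_i)
= 0.013 + 0.0174 + 0.0383
= 0.0687

0.0687
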